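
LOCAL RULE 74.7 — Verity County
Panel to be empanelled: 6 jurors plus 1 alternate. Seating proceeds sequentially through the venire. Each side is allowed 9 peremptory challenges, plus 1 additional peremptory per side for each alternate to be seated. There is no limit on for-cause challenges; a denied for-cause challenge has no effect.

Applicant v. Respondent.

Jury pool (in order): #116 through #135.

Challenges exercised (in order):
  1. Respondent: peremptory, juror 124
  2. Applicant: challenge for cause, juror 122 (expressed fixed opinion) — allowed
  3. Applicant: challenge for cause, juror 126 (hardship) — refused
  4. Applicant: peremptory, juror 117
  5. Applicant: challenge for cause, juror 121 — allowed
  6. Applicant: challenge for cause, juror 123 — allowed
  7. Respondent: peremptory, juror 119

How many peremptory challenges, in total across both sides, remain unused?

Applicant allotment: 9 base + 1 × 1 alternate = 10. Respondent allotment: 9 base + 1 × 1 alternate = 10.
Applicant peremptories used: #117 — 1 (for-cause on #122, #126, #121, #123 don't count).
Respondent peremptories used: #124, #119 — 2.
Remaining: (10 − 1) + (10 − 2) = 17.

17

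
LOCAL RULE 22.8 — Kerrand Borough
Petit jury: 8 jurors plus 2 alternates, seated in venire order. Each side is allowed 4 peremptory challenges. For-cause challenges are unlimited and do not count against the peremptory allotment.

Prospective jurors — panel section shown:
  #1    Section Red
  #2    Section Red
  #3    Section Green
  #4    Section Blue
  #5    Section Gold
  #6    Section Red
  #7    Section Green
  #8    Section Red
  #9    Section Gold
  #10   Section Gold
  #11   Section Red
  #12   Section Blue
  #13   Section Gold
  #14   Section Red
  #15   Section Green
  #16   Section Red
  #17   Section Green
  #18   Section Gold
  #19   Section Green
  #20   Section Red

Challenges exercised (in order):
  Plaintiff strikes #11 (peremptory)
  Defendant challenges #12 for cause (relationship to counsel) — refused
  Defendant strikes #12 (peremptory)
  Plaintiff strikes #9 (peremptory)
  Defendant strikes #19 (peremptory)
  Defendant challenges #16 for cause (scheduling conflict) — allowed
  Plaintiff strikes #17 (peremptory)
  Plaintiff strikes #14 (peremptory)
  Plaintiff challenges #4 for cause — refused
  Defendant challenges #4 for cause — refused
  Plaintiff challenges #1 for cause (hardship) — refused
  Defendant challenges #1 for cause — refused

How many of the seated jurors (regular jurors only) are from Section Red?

4

Removed: #9, #11, #12, #14, #16, #17, #19.
Seated jurors 1–8: #1, #2, #3, #4, #5, #6, #7, #8 (alternates #10, #13 not counted).
Of those, in Section Red: #1, #2, #6, #8 → 4.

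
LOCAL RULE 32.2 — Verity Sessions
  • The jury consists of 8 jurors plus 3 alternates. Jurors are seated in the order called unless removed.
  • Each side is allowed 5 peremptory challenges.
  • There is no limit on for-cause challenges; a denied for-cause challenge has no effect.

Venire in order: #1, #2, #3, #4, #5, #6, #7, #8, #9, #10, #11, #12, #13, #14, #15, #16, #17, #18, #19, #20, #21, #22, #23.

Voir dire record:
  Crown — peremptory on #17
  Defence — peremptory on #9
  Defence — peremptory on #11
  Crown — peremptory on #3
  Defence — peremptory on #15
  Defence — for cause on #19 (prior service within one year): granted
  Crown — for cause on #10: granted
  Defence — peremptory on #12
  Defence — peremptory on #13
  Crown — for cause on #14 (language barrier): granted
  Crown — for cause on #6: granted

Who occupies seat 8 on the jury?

Removed: #3, #6, #9, #10, #11, #12, #13, #14, #15, #17, #19.
Seating in order: seats 1–8 → #1, #2, #4, #5, #7, #8, #16, #18; alternates → #20, #21, #22.
So seat 8 is #18.

18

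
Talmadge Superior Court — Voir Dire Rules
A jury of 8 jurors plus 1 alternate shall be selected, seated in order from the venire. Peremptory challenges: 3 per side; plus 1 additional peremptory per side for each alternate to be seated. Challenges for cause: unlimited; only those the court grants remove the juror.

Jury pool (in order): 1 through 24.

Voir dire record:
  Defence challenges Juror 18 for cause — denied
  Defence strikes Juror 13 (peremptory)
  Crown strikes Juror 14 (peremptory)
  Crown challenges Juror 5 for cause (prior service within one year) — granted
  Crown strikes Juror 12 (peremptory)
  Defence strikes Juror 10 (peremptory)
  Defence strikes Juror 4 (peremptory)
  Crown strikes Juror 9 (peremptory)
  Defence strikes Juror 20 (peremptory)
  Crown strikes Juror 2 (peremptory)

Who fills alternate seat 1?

Removed: #2, #4, #5, #9, #10, #12, #13, #14, #20. (#18 stays — for-cause denied.)
Seating in order: seats 1–8 → #1, #3, #6, #7, #8, #11, #15, #16; alternates → #17.
So alternate 1 is #17.

17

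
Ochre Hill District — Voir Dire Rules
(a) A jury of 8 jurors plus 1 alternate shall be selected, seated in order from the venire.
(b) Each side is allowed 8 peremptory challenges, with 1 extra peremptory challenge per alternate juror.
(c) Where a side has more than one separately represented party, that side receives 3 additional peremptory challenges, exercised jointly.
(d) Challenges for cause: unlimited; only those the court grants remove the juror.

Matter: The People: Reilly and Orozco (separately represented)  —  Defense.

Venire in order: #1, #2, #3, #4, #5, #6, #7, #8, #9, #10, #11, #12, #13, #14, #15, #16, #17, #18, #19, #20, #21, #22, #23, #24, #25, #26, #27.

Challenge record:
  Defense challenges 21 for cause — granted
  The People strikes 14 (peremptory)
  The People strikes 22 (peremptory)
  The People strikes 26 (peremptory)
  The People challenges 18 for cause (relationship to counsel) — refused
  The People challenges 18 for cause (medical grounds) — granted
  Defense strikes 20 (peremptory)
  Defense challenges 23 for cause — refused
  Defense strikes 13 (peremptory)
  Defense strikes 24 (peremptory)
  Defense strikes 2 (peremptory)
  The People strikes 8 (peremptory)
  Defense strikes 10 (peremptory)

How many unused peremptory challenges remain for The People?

The People allotment: 8 base + 1 × 1 alternate + 3 multi-party = 12.
The People peremptories used: #14, #22, #26, #8 — 4 (for-cause on #18, #18 don't count).
Remaining: 12 − 4 = 8.

8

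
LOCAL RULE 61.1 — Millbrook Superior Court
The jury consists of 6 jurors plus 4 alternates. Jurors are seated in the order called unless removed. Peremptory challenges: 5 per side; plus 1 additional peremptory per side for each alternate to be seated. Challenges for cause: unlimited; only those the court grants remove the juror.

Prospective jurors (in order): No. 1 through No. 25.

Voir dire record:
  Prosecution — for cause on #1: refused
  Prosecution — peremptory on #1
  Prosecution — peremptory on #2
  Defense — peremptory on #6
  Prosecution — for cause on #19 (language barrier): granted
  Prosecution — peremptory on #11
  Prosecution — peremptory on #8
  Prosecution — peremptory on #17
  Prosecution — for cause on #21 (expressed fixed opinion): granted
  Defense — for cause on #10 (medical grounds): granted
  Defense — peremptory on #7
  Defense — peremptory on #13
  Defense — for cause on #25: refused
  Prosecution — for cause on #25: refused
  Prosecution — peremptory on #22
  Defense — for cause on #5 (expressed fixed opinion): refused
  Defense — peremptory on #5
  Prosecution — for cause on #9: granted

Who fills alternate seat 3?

23

Removed: #1, #2, #5, #6, #7, #8, #9, #10, #11, #13, #17, #19, #21, #22. (#25 stays — for-cause denied.)
Seating in order: seats 1–6 → #3, #4, #12, #14, #15, #16; alternates → #18, #20, #23, #24.
So alternate 3 is #23.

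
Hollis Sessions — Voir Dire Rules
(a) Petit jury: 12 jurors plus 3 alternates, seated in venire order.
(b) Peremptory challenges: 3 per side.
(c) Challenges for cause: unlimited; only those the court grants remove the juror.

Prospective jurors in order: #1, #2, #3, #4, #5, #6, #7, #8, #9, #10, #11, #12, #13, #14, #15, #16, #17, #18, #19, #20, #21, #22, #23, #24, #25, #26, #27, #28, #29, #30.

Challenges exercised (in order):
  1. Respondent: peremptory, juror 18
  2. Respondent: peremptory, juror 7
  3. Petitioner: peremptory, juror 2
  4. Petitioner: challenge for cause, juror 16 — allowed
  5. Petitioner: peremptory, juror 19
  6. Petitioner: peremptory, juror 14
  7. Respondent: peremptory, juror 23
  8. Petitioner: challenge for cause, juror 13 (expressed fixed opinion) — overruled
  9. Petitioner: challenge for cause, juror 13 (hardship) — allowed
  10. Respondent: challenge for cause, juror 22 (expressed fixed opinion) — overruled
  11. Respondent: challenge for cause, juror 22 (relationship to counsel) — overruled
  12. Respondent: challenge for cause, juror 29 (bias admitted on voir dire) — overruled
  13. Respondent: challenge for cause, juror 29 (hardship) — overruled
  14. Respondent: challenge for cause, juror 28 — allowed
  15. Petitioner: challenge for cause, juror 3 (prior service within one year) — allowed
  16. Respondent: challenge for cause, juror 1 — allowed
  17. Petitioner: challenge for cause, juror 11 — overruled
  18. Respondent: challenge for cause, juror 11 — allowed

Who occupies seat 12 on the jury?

22

Removed: #1, #2, #3, #7, #11, #13, #14, #16, #18, #19, #23, #28. (#22, #29 stay — for-cause denied.)
Seating in order: seats 1–12 → #4, #5, #6, #8, #9, #10, #12, #15, #17, #20, #21, #22; alternates → #24, #25, #26.
So seat 12 is #22.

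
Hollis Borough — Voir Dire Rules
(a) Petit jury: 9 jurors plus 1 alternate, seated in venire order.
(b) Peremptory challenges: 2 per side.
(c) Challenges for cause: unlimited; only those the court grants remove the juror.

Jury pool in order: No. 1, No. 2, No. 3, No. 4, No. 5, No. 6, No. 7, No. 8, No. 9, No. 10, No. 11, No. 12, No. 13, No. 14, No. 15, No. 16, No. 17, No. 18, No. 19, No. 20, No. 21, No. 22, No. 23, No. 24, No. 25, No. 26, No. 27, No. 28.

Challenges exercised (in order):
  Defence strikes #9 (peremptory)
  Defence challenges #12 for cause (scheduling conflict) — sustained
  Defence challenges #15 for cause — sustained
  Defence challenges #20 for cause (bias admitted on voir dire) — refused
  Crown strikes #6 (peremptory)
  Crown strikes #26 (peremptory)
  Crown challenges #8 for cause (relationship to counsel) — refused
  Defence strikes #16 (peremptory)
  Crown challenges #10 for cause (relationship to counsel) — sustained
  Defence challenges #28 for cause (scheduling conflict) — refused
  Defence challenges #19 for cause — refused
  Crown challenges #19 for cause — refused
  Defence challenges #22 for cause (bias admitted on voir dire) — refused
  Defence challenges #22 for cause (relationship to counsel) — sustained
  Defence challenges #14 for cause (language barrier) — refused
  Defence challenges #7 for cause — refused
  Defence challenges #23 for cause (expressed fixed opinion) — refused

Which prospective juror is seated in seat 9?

13

Removed: #6, #9, #10, #12, #15, #16, #22, #26. (#7, #8, #14, #19, #20, #23, #28 stay — for-cause denied.)
Seating in order: seats 1–9 → #1, #2, #3, #4, #5, #7, #8, #11, #13; alternates → #14.
So seat 9 is #13.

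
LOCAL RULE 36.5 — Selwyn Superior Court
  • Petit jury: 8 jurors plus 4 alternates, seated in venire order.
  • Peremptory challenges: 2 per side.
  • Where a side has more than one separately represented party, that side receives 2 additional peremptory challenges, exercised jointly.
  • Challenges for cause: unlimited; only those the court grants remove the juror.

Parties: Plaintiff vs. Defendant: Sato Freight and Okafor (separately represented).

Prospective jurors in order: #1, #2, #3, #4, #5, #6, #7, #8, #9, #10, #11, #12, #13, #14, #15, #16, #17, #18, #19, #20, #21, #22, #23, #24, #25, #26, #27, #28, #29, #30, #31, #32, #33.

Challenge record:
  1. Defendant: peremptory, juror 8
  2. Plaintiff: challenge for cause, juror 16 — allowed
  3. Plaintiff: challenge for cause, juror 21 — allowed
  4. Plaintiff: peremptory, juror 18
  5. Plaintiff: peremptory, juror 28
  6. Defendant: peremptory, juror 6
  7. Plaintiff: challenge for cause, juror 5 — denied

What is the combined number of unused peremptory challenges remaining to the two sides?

Plaintiff allotment: 2. Defendant allotment: 2 base + 2 multi-party = 4.
Plaintiff peremptories used: #18, #28 — 2 (for-cause on #16, #21, #5 don't count).
Defendant peremptories used: #8, #6 — 2.
Remaining: (2 − 2) + (4 − 2) = 2.

2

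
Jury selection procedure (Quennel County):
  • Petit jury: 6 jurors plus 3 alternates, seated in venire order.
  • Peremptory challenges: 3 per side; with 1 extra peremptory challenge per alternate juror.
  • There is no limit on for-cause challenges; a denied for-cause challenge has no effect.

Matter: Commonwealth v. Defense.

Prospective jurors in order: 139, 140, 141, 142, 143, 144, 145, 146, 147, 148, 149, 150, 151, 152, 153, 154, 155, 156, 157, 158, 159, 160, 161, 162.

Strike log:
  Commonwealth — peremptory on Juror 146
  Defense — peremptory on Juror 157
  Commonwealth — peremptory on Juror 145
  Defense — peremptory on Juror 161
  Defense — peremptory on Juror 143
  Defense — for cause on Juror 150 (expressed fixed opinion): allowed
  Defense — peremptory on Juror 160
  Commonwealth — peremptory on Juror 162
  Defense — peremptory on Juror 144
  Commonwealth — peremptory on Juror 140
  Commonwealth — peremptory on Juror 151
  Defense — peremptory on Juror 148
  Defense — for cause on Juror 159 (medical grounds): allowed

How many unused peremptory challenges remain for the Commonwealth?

1

Commonwealth allotment: 3 base + 1 × 3 alternates = 6.
Commonwealth peremptories used: #146, #145, #162, #140, #151 — 5.
Remaining: 6 − 5 = 1.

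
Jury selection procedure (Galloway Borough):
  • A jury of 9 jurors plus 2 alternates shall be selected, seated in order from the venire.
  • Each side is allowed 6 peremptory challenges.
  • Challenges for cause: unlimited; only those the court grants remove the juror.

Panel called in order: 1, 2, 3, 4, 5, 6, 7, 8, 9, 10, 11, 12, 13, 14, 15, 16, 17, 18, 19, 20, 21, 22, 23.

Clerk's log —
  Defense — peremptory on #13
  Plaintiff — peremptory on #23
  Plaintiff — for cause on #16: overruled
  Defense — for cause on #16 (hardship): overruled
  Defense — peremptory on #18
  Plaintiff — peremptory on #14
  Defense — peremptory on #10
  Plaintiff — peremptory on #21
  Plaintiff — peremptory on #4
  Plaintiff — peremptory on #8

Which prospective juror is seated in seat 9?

Removed: #4, #8, #10, #13, #14, #18, #21, #23. (#16 stays — for-cause denied.)
Filling seats in venire order through position 9: #1, #2, #3, #5, #6, #7, #9, #11, #12.
So seat 9 is #12.

12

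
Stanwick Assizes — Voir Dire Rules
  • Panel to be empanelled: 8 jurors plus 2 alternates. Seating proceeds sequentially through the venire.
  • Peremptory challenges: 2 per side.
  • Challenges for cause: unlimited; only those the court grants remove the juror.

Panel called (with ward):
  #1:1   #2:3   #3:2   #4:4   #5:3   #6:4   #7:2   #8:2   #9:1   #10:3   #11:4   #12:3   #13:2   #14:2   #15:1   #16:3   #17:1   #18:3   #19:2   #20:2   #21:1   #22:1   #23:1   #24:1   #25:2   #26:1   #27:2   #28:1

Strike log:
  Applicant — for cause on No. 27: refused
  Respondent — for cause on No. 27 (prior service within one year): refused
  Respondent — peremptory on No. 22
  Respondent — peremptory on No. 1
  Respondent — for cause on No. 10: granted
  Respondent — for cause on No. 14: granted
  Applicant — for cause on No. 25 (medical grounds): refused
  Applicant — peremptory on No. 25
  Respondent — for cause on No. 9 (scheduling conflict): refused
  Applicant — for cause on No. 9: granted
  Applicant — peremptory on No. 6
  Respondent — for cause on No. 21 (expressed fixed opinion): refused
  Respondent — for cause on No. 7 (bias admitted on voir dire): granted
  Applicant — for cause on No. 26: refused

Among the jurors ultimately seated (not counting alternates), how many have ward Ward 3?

3

Removed: #1, #6, #7, #9, #10, #14, #22, #25.
Seated jurors 1–8: #2, #3, #4, #5, #8, #11, #12, #13 (alternates #15, #16 not counted).
Of those, in Ward 3: #2, #5, #12 → 3.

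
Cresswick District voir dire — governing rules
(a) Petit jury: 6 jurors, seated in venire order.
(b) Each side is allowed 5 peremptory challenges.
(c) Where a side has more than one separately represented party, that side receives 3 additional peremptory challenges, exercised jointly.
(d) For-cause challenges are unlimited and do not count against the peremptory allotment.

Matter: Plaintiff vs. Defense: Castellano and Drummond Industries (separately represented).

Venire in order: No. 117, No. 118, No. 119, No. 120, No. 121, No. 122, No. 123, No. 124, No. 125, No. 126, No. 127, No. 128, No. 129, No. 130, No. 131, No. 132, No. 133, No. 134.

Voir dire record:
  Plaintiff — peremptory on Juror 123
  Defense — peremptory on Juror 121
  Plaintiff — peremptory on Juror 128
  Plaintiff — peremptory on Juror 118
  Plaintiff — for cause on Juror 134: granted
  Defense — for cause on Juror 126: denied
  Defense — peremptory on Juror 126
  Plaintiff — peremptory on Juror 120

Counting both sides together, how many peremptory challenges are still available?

7

Plaintiff allotment: 5. Defense allotment: 5 base + 3 multi-party = 8.
Plaintiff peremptories used: #123, #128, #118, #120 — 4 (the for-cause on #134 doesn't count).
Defense peremptories used: #121, #126 — 2 (the for-cause on #126 doesn't count).
Remaining: (5 − 4) + (8 − 2) = 7.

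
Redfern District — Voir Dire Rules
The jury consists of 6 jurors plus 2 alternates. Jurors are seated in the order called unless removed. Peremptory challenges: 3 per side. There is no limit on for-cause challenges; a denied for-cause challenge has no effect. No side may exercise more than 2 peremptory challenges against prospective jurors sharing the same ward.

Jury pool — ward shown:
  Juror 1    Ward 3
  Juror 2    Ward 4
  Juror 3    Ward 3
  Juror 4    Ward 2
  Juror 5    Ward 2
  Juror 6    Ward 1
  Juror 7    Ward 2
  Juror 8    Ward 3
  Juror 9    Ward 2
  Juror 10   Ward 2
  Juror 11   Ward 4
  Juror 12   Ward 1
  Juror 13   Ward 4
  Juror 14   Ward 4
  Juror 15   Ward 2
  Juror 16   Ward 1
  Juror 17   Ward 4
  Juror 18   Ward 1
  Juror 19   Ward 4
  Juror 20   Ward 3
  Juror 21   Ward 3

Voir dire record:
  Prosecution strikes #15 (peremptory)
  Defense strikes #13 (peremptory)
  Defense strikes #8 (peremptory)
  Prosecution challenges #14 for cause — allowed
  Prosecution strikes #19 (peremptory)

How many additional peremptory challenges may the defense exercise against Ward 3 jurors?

1

Defense peremptories so far: #13, #8 — 2 of 3 used, 1 left overall.
Against Ward 3: #8 — 1 used; per-ward cap 2 leaves 1.
Binding limit: min(1, 1) = 1.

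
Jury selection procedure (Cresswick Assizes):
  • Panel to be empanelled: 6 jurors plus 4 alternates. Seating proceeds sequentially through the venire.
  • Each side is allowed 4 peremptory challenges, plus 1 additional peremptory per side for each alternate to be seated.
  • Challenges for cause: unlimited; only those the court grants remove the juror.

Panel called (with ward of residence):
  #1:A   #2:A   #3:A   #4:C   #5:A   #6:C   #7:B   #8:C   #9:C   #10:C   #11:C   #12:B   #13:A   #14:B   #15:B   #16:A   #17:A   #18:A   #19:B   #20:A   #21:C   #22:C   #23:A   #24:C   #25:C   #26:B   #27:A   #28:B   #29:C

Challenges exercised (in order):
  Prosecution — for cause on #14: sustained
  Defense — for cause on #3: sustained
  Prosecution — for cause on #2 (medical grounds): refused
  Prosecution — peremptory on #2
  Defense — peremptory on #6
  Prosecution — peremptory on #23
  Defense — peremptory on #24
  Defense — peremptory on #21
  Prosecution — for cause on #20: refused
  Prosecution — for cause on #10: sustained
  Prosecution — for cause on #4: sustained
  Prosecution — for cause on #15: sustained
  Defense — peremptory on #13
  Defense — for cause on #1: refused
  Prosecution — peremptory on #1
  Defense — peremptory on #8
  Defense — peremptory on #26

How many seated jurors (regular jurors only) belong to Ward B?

2

Removed: #1, #2, #3, #4, #6, #8, #10, #13, #14, #15, #21, #23, #24, #26.
Seated jurors 1–6: #5, #7, #9, #11, #12, #16 (alternates #17, #18, #19, #20 not counted).
Of those, in Ward B: #7, #12 → 2.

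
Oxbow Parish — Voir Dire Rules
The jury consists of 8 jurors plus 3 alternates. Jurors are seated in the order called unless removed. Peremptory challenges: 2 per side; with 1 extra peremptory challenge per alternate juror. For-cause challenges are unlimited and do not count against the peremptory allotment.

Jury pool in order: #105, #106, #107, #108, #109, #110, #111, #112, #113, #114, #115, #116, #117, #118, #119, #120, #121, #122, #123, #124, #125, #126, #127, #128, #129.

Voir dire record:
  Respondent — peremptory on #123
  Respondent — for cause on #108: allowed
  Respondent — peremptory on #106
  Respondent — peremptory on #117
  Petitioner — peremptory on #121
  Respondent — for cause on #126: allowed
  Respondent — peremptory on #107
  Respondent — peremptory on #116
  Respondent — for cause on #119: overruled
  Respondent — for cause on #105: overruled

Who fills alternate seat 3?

Removed: #106, #107, #108, #116, #117, #121, #123, #126. (#105, #119 stay — for-cause denied.)
Seating in order: seats 1–8 → #105, #109, #110, #111, #112, #113, #114, #115; alternates → #118, #119, #120.
So alternate 3 is #120.

120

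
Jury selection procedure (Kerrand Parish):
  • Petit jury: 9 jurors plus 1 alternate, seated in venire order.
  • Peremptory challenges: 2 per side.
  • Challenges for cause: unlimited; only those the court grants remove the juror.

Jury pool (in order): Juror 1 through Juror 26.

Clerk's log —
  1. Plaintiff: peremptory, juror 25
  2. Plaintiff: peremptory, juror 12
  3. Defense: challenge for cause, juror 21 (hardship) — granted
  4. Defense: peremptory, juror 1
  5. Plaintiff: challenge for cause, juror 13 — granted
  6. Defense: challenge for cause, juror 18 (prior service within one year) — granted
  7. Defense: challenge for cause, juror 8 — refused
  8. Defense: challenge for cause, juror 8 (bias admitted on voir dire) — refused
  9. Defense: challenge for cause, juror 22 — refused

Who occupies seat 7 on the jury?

8

Removed: #1, #12, #13, #18, #21, #25. (#8, #22 stay — for-cause denied.)
Seating in order: seats 1–9 → #2, #3, #4, #5, #6, #7, #8, #9, #10; alternates → #11.
So seat 7 is #8.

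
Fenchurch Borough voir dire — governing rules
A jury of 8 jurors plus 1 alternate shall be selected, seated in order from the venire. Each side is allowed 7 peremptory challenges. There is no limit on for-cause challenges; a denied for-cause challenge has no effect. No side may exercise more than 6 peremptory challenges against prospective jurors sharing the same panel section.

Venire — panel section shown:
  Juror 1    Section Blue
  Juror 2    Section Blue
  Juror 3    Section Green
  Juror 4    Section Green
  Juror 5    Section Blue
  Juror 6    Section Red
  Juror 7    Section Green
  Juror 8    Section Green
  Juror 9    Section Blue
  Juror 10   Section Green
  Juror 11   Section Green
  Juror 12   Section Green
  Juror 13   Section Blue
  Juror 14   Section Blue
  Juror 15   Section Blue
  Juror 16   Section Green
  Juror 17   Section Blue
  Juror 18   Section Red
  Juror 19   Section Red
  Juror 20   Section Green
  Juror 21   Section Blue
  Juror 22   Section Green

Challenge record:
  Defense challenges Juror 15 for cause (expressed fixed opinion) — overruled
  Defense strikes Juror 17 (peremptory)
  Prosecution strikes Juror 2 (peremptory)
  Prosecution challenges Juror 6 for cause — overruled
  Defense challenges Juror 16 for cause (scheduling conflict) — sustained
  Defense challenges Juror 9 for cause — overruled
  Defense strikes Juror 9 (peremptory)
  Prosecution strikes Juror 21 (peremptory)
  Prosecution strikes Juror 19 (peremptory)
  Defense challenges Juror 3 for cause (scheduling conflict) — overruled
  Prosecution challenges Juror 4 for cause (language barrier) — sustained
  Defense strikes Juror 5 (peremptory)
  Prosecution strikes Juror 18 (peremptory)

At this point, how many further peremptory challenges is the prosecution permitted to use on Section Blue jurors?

3

Prosecution peremptories so far: #2, #21, #19, #18 — 4 of 7 used, 3 left overall.
Against Section Blue: #2, #21 — 2 used; per-section cap 6 leaves 4.
Binding limit: min(3, 4) = 3.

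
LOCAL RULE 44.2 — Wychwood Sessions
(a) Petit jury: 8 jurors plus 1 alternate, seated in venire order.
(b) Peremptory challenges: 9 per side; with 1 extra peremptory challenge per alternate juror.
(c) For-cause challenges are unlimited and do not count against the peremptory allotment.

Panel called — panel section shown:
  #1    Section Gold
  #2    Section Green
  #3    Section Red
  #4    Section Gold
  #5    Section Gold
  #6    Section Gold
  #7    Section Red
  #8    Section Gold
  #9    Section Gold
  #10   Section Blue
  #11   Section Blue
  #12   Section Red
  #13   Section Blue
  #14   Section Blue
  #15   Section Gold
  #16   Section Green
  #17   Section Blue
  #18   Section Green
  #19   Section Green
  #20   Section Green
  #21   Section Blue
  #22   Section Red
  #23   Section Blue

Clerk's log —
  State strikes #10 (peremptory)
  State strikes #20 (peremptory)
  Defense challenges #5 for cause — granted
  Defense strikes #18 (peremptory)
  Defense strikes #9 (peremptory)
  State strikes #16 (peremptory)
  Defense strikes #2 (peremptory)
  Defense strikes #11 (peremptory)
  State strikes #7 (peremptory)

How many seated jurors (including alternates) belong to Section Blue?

Removed: #2, #5, #7, #9, #10, #11, #16, #18, #20.
Seated (9 incl. alternates): #1, #3, #4, #6, #8, #12, #13, #14, #15.
Of those, in Section Blue: #13, #14 → 2.

2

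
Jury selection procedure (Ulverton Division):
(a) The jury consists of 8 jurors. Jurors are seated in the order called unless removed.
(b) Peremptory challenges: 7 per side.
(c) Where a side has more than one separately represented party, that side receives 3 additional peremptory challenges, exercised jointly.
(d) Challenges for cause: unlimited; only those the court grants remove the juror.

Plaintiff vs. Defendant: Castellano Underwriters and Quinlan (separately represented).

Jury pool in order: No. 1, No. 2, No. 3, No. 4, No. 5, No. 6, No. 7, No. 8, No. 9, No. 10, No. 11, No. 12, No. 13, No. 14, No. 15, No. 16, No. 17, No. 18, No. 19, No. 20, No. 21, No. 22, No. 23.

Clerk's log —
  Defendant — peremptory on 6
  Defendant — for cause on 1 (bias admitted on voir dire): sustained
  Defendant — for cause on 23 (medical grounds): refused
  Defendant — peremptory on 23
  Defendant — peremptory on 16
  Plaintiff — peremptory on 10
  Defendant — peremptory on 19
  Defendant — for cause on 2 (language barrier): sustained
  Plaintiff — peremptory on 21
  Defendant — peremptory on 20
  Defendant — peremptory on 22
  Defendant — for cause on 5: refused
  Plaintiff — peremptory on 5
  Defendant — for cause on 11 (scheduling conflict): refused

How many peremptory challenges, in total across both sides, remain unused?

8

Plaintiff allotment: 7. Defendant allotment: 7 base + 3 multi-party = 10.
Plaintiff peremptories used: #10, #21, #5 — 3.
Defendant peremptories used: #6, #23, #16, #19, #20, #22 — 6 (for-cause on #1, #23, #2, #5, #11 don't count).
Remaining: (7 − 3) + (10 − 6) = 8.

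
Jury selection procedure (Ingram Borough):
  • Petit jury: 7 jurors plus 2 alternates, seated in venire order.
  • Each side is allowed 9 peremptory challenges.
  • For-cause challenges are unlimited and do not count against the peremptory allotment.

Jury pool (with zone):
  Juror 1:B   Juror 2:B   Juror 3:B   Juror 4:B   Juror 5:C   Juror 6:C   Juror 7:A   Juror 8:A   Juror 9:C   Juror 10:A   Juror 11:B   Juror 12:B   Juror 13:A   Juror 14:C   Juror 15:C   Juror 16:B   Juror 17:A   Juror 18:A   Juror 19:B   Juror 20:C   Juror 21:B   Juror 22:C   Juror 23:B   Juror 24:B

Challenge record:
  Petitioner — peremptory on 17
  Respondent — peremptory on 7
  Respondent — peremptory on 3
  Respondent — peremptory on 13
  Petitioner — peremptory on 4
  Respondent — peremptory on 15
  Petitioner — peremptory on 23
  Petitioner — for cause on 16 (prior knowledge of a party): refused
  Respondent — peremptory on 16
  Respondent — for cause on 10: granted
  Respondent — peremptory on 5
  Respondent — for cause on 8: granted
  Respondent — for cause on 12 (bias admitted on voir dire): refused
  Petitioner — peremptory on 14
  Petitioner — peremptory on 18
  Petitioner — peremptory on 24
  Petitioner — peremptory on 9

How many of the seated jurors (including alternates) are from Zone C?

3

Removed: #3, #4, #5, #7, #8, #9, #10, #13, #14, #15, #16, #17, #18, #23, #24.
Seated (9 incl. alternates): #1, #2, #6, #11, #12, #19, #20, #21, #22.
Of those, in Zone C: #6, #20, #22 → 3.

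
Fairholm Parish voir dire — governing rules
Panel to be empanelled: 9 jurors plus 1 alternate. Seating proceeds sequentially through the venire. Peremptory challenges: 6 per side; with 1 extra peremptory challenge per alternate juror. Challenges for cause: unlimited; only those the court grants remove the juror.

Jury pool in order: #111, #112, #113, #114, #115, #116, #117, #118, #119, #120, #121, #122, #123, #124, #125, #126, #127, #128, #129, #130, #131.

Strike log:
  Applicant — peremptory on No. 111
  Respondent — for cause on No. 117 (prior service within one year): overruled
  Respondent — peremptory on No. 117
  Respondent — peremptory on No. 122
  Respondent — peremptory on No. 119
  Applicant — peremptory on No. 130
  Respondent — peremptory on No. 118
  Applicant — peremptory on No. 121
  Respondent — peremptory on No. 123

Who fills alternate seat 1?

Removed: #111, #117, #118, #119, #121, #122, #123, #130.
Seating in order: seats 1–9 → #112, #113, #114, #115, #116, #120, #124, #125, #126; alternates → #127.
So alternate 1 is #127.

127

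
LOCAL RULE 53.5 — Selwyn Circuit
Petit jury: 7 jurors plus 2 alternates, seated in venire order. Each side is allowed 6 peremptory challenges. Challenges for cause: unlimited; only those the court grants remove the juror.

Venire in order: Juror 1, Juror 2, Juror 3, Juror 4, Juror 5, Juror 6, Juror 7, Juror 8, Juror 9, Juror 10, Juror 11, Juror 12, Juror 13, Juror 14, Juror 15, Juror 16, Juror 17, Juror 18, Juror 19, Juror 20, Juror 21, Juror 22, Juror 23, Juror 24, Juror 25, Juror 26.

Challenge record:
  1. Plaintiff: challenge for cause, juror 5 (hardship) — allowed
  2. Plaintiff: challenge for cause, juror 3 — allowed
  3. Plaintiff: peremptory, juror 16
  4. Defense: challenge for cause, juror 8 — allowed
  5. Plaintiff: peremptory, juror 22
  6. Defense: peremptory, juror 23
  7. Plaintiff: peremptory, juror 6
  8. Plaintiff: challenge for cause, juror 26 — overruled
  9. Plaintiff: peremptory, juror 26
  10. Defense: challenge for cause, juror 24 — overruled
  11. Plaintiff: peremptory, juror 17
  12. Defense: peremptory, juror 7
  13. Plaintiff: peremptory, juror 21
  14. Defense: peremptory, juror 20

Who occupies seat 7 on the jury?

12

Removed: #3, #5, #6, #7, #8, #16, #17, #20, #21, #22, #23, #26. (#24 stays — for-cause denied.)
Seating in order: seats 1–7 → #1, #2, #4, #9, #10, #11, #12; alternates → #13, #14.
So seat 7 is #12.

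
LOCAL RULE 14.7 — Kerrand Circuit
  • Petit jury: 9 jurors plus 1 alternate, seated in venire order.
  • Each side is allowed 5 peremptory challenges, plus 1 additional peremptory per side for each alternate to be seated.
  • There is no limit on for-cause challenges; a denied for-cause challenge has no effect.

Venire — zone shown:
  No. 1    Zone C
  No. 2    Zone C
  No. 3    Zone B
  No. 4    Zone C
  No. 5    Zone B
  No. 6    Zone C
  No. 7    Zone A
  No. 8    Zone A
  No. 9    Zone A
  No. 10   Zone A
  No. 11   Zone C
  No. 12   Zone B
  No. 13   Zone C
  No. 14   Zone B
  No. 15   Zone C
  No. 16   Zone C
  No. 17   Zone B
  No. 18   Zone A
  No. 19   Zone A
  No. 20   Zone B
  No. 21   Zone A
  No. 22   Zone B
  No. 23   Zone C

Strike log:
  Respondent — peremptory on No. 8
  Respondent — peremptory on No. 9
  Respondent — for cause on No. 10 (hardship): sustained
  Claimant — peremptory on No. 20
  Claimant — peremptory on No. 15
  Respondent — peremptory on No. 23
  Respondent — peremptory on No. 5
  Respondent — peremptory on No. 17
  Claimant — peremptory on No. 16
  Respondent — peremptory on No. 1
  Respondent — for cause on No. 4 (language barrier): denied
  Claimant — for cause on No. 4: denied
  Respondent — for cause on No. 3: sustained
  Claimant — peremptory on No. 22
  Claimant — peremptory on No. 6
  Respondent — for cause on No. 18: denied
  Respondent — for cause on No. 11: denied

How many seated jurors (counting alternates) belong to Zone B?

Removed: #1, #3, #5, #6, #8, #9, #10, #15, #16, #17, #20, #22, #23.
Seated (10 incl. alternates): #2, #4, #7, #11, #12, #13, #14, #18, #19, #21.
Of those, in Zone B: #12, #14 → 2.

2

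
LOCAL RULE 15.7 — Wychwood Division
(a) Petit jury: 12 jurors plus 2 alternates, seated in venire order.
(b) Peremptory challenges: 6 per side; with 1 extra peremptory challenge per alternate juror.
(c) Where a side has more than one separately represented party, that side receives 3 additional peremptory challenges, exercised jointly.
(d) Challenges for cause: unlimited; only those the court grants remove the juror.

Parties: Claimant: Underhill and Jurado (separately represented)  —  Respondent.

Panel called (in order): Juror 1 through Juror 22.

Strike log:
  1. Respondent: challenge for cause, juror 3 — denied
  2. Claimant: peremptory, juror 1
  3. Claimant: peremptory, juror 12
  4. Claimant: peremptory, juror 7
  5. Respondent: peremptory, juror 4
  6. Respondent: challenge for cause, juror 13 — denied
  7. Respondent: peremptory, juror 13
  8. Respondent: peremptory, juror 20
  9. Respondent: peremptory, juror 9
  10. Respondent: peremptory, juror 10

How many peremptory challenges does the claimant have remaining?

Claimant allotment: 6 base + 1 × 2 alternates + 3 multi-party = 11.
Claimant peremptories used: #1, #12, #7 — 3.
Remaining: 11 − 3 = 8.

8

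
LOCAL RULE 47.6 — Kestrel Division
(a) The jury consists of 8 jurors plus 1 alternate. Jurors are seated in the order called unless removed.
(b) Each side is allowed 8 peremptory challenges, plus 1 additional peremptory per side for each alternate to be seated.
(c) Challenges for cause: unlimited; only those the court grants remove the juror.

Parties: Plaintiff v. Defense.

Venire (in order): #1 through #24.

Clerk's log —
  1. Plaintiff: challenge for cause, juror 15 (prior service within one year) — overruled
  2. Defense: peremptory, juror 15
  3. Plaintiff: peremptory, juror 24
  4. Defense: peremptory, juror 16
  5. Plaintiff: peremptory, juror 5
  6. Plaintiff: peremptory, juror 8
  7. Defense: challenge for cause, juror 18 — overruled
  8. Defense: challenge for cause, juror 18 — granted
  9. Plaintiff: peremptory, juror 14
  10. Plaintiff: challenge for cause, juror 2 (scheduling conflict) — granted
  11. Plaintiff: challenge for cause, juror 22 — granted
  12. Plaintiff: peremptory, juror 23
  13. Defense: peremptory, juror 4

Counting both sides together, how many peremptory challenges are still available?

Plaintiff allotment: 8 base + 1 × 1 alternate = 9. Defense allotment: 8 base + 1 × 1 alternate = 9.
Plaintiff peremptories used: #24, #5, #8, #14, #23 — 5 (for-cause on #15, #2, #22 don't count).
Defense peremptories used: #15, #16, #4 — 3 (for-cause on #18, #18 don't count).
Remaining: (9 − 5) + (9 − 3) = 10.

10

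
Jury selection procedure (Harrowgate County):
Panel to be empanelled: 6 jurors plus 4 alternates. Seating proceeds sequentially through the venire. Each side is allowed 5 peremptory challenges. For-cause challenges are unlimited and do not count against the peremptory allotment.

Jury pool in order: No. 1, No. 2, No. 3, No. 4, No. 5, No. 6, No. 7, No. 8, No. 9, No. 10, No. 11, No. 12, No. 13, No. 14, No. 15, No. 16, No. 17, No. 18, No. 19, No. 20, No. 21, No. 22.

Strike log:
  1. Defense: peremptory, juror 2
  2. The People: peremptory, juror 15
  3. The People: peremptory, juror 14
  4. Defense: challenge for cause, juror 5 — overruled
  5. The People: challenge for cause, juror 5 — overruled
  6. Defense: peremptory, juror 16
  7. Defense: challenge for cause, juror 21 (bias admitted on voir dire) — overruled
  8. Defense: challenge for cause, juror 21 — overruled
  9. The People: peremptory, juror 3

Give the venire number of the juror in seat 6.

Removed: #2, #3, #14, #15, #16. (#5, #21 stay — for-cause denied.)
Seating in order: seats 1–6 → #1, #4, #5, #6, #7, #8; alternates → #9, #10, #11, #12.
So seat 6 is #8.

8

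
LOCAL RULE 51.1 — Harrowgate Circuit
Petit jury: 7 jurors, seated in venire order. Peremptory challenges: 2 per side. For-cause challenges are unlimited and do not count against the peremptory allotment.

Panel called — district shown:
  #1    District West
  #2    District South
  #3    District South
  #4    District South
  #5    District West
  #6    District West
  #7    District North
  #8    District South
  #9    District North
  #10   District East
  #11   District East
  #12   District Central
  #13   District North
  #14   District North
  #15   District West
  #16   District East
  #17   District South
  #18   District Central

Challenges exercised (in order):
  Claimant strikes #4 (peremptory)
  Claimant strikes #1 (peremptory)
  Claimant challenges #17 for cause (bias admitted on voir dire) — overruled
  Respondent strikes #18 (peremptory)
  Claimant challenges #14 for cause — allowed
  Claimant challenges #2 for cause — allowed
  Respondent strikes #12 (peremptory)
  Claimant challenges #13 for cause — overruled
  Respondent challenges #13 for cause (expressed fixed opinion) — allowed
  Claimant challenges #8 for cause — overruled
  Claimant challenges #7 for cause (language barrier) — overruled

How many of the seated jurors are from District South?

2

Removed: #1, #2, #4, #12, #13, #14, #18.
Seated jurors 1–7: #3, #5, #6, #7, #8, #9, #10.
Of those, in District South: #3, #8 → 2.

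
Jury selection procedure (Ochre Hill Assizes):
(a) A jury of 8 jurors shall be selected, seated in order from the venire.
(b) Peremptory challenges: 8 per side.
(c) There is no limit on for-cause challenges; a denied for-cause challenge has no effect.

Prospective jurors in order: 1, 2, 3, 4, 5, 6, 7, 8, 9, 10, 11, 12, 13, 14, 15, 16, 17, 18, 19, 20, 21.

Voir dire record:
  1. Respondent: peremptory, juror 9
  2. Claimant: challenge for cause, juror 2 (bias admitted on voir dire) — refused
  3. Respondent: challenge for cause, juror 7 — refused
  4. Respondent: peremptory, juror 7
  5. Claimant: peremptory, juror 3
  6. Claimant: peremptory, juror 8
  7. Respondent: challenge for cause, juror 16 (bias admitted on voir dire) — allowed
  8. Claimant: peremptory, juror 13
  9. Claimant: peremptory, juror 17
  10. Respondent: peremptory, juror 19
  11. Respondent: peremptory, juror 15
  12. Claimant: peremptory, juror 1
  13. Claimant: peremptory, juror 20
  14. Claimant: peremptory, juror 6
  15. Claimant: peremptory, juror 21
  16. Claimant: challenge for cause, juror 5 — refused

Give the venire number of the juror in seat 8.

18

Removed: #1, #3, #6, #7, #8, #9, #13, #15, #16, #17, #19, #20, #21. (#2, #5 stay — for-cause denied.)
Seating in order: seats 1–8 → #2, #4, #5, #10, #11, #12, #14, #18.
So seat 8 is #18.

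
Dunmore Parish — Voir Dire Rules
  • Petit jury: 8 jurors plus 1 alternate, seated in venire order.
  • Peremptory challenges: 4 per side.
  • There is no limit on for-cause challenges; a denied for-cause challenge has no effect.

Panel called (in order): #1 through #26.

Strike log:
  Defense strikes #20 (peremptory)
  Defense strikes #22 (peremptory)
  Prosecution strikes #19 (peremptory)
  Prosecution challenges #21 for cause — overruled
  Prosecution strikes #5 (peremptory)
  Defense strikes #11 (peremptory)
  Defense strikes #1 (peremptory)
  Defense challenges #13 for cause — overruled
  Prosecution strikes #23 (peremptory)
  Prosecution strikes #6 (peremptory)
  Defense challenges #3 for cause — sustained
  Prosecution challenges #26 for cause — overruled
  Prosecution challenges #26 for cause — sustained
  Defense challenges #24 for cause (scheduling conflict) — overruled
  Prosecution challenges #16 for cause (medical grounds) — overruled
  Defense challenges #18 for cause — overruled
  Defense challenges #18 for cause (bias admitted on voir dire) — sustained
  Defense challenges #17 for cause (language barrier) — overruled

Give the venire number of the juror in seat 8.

Removed: #1, #3, #5, #6, #11, #18, #19, #20, #22, #23, #26. (#13, #16, #17, #21, #24 stay — for-cause denied.)
Seating in order: seats 1–8 → #2, #4, #7, #8, #9, #10, #12, #13; alternates → #14.
So seat 8 is #13.

13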